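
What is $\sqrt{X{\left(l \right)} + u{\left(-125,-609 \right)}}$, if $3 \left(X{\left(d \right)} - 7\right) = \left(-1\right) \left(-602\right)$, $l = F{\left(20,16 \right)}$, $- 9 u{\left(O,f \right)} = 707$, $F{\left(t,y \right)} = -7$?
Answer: $\frac{\sqrt{1162}}{3} \approx 11.363$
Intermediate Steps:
$u{\left(O,f \right)} = - \frac{707}{9}$ ($u{\left(O,f \right)} = \left(- \frac{1}{9}\right) 707 = - \frac{707}{9}$)
$l = -7$
$X{\left(d \right)} = \frac{623}{3}$ ($X{\left(d \right)} = 7 + \frac{\left(-1\right) \left(-602\right)}{3} = 7 + \frac{1}{3} \cdot 602 = 7 + \frac{602}{3} = \frac{623}{3}$)
$\sqrt{X{\left(l \right)} + u{\left(-125,-609 \right)}} = \sqrt{\frac{623}{3} - \frac{707}{9}} = \sqrt{\frac{1162}{9}} = \frac{\sqrt{1162}}{3}$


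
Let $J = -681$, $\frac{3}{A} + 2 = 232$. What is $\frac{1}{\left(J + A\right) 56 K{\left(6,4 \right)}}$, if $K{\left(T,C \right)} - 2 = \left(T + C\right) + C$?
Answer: $- \frac{115}{70168896} \approx -1.6389 \cdot 10^{-6}$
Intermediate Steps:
$A = \frac{3}{230}$ ($A = \frac{3}{-2 + 232} = \frac{3}{230} \approx 0.013043$)
$K{\left(T,C \right)} = 2 + T + 2 C$ ($K{\left(T,C \right)} = 2 + \left(\left(T + C\right) + C\right) = 2 + \left(\left(C + T\right) + C\right) = 2 + \left(T + 2 C\right) = 2 + T + 2 C$)
$\frac{1}{\left(J + A\right) 56 K{\left(6,4 \right)}} = \frac{1}{\left(-681 + \frac{3}{230}\right) 56 \left(2 + 6 + 2 \cdot 4\right)} = \frac{1}{\left(- \frac{156627}{230}\right) 56 \left(2 + 6 + 8\right)} = - \frac{230}{156627 \cdot 56 \cdot 16} = - \frac{230}{156627 \cdot 896} = \left(- \frac{230}{156627}\right) \frac{1}{896} = - \frac{115}{70168896}$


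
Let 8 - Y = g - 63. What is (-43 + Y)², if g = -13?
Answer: 1681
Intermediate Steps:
Y = 84 (Y = 8 - (-13 - 63) = 8 - 1*(-76) = 8 + 76 = 84)
(-43 + Y)² = (-43 + 84)² = 41² = 1681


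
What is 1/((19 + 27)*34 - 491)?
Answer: 1/1073 ≈ 0.00093197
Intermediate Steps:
1/((19 + 27)*34 - 491) = 1/(46*34 - 491) = 1/(1564 - 491) = 1/1073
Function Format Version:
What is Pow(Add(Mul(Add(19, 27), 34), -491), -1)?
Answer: Rational(1, 1073) ≈ 0.00093197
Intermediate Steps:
Pow(Add(Mul(Add(19, 27), 34), -491), -1) = Pow(Add(Mul(46, 34), -491), -1) = Pow(Add(1564, -491), -1) = Pow(1073, -1) = Rational(1, 1073)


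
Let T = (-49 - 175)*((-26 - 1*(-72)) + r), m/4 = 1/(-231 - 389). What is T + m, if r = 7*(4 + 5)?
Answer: -3784481/155 ≈ -24416.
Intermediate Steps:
r = 63 (r = 7*9 = 63)
m = -1/155 (m = 4/(-231 - 389) = 4/(-620) = 4*(-1/620) = -1/155 ≈ -0.0064516)
T = -24416 (T = (-49 - 175)*((-26 - 1*(-72)) + 63) = -224*((-26 + 72) + 63) = -224*(46 + 63) = -224*109 = -24416)
T + m = -24416 - 1/155 = -3784481/155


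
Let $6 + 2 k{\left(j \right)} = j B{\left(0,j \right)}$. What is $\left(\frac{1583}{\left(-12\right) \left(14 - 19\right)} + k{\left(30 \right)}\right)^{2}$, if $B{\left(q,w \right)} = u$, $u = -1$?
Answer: $\frac{253009}{3600} \approx 70.28$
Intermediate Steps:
$B{\left(q,w \right)} = -1$
$k{\left(j \right)} = -3 - \frac{j}{2}$ ($k{\left(j \right)} = -3 + \frac{j \left(-1\right)}{2} = -3 + \frac{\left(-1\right) j}{2} = -3 - \frac{j}{2}$)
$\left(\frac{1583}{\left(-12\right) \left(14 - 19\right)} + k{\left(30 \right)}\right)^{2} = \left(\frac{1583}{\left(-12\right) \left(14 - 19\right)} - 18\right)^{2} = \left(\frac{1583}{\left(-12\right) \left(-5\right)} - 18\right)^{2} = \left(\frac{1583}{60} - 18\right)^{2} = \left(\frac{503}{60}\right)^{2} = \frac{253009}{3600}$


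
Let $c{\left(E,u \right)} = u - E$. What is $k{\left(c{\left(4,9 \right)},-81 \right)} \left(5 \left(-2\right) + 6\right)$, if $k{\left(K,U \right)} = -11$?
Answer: $44$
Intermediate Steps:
$k{\left(c{\left(4,9 \right)},-81 \right)} \left(5 \left(-2\right) + 6\right) = - 11 \left(5 \left(-2\right) + 6\right) = - 11 \left(-10 + 6\right) = \left(-11\right) \left(-4\right) = 44$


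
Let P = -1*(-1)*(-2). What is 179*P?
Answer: -358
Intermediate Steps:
P = -2 (P = 1*(-2) = -2)
179*P = 179*(-2) = -358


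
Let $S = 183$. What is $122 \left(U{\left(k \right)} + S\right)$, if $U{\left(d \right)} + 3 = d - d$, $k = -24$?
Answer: $21960$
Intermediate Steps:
$U{\left(d \right)} = -3$ ($U{\left(d \right)} = -3 + \left(d - d\right) = -3 + 0 = -3$)
$122 \left(U{\left(k \right)} + S\right) = 122 \left(-3 + 183\right) = 122 \cdot 180 = 21960$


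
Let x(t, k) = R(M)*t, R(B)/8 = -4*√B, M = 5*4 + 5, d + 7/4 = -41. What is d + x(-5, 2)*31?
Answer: 99029/4 ≈ 24757.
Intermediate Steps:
d = -171/4 (d = -7/4 - 41 = -171/4 ≈ -42.750)
M = 25 (M = 20 + 5 = 25)
R(B) = -32*√B (R(B) = 8*(-4*√B) = -32*√B)
x(t, k) = -160*t (x(t, k) = (-32*√25)*t = (-32*5)*t = -160*t)
d + x(-5, 2)*31 = -171/4 - 160*(-5)*31 = -171/4 + 800*31 = -171/4 + 24800 = 99029/4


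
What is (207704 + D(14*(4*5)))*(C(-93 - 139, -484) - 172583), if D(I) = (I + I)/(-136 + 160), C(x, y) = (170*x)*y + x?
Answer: 11788201073390/3 ≈ 3.9294e+12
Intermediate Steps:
C(x, y) = x + 170*x*y (C(x, y) = 170*x*y + x = x + 170*x*y)
D(I) = I/12 (D(I) = (2*I)/24 = (2*I)*(1/24) = I/12)
(207704 + D(14*(4*5)))*(C(-93 - 139, -484) - 172583) = (207704 + (14*(4*5))/12)*((-93 - 139)*(1 + 170*(-484)) - 172583) = (207704 + (14*20)/12)*(-232*(1 - 82280) - 172583) = (207704 + (1/12)*280)*(-232*(-82279) - 172583) = (207704 + 70/3)*(19088728 - 172583) = (623182/3)*18916145 = 11788201073390/3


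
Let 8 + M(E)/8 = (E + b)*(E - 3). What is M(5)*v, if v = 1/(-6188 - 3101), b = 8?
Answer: -144/9289 ≈ -0.015502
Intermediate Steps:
M(E) = -64 + 8*(-3 + E)*(8 + E) (M(E) = -64 + 8*((E + 8)*(E - 3)) = -64 + 8*((8 + E)*(-3 + E)) = -64 + 8*((-3 + E)*(8 + E)) = -64 + 8*(-3 + E)*(8 + E))
v = -1/9289 (v = 1/(-9289) = -1/9289 ≈ -0.00010765)
M(5)*v = (-256 + 8*5² + 40*5)*(-1/9289) = (-256 + 8*25 + 200)*(-1/9289) = (-256 + 200 + 200)*(-1/9289) = 144*(-1/9289) = -144/9289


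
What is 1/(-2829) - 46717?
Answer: -132162394/2829 ≈ -46717.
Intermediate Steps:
1/(-2829) - 46717 = -1/2829 - 46717 = -132162394/2829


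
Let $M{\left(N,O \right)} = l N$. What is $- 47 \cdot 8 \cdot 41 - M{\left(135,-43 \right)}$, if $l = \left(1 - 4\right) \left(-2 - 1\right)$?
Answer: $-16631$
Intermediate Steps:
$l = 9$ ($l = \left(-3\right) \left(-3\right) = 9$)
$M{\left(N,O \right)} = 9 N$
$- 47 \cdot 8 \cdot 41 - M{\left(135,-43 \right)} = - 47 \cdot 8 \cdot 41 - 9 \cdot 135 = \left(-47\right) 328 - 1215 = -15416 - 1215 = -16631$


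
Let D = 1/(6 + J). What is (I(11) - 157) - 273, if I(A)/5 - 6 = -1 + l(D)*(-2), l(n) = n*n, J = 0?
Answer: -7295/18 ≈ -405.28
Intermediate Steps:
D = 1/6 (D = 1/(6 + 0) = 1/6 ≈ 0.16667)
l(n) = n**2
I(A) = 445/18 (I(A) = 30 + 5*(-1 + (1/6)**2*(-2)) = 30 + 5*(-1 + (1/36)*(-2)) = 30 + 5*(-1 - 1/18) = 30 + 5*(-19/18) = 30 - 95/18 = 445/18)
(I(11) - 157) - 273 = (445/18 - 157) - 273 = -2381/18 - 273 = -7295/18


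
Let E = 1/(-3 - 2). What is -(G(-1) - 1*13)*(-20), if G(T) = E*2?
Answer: -268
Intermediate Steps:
E = -1/5 (E = 1/(-5) = -1/5 ≈ -0.20000)
G(T) = -2/5 (G(T) = -1/5*2 = -2/5)
-(G(-1) - 1*13)*(-20) = -(-2/5 - 1*13)*(-20) = -(-2/5 - 13)*(-20) = -1*(-67/5)*(-20) = (67/5)*(-20) = -268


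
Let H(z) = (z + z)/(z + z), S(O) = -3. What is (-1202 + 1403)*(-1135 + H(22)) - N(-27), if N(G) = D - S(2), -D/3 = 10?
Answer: -227907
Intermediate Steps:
D = -30 (D = -3*10 = -30)
H(z) = 1 (H(z) = (2*z)/((2*z)) = (2*z)*(1/(2*z)) = 1)
N(G) = -27 (N(G) = -30 - 1*(-3) = -30 + 3 = -27)
(-1202 + 1403)*(-1135 + H(22)) - N(-27) = (-1202 + 1403)*(-1135 + 1) - 1*(-27) = 201*(-1134) + 27 = -227934 + 27 = -227907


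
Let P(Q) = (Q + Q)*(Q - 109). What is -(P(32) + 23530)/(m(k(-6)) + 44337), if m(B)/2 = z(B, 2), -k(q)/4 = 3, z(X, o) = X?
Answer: -18602/44313 ≈ -0.41979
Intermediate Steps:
k(q) = -12 (k(q) = -4*3 = -12)
m(B) = 2*B
P(Q) = 2*Q*(-109 + Q) (P(Q) = (2*Q)*(-109 + Q) = 2*Q*(-109 + Q))
-(P(32) + 23530)/(m(k(-6)) + 44337) = -(2*32*(-109 + 32) + 23530)/(2*(-12) + 44337) = -(2*32*(-77) + 23530)/(-24 + 44337) = -(-4928 + 23530)/44313 = -18602/44313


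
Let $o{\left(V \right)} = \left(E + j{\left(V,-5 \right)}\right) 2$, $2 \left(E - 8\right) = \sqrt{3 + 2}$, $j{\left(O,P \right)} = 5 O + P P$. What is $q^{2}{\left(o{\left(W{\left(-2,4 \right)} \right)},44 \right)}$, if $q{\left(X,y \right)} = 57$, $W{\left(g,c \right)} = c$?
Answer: $3249$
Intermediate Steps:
$j{\left(O,P \right)} = P^{2} + 5 O$ ($j{\left(O,P \right)} = 5 O + P^{2} = P^{2} + 5 O$)
$E = 8 + \frac{\sqrt{5}}{2}$ ($E = 8 + \frac{\sqrt{3 + 2}}{2} = 8 + \frac{\sqrt{5}}{2} \approx 9.118$)
$o{\left(V \right)} = 66 + \sqrt{5} + 10 V$ ($o{\left(V \right)} = \left(\left(8 + \frac{\sqrt{5}}{2}\right) + \left(\left(-5\right)^{2} + 5 V\right)\right) 2 = \left(\left(8 + \frac{\sqrt{5}}{2}\right) + \left(25 + 5 V\right)\right) 2 = \left(33 + \frac{\sqrt{5}}{2} + 5 V\right) 2 = 66 + \sqrt{5} + 10 V$)
$q^{2}{\left(o{\left(W{\left(-2,4 \right)} \right)},44 \right)} = 57^{2} = 3249$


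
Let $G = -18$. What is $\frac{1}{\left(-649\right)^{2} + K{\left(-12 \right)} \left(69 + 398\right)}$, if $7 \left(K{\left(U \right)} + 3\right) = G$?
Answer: $\frac{7}{2930194} \approx 2.3889 \cdot 10^{-6}$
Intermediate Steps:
$K{\left(U \right)} = - \frac{39}{7}$ ($K{\left(U \right)} = -3 + \frac{1}{7} \left(-18\right) = -3 - \frac{18}{7} = - \frac{39}{7}$)
$\frac{1}{\left(-649\right)^{2} + K{\left(-12 \right)} \left(69 + 398\right)} = \frac{1}{\left(-649\right)^{2} - \frac{39 \left(69 + 398\right)}{7}} = \frac{1}{421201 - \frac{18213}{7}} = \frac{1}{\frac{2930194}{7}} = \frac{7}{2930194}$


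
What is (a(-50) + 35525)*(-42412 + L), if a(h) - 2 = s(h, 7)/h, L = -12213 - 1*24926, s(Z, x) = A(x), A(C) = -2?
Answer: -70655288976/25 ≈ -2.8262e+9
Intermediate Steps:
s(Z, x) = -2
L = -37139 (L = -12213 - 24926 = -37139)
a(h) = 2 - 2/h
(a(-50) + 35525)*(-42412 + L) = ((2 - 2/(-50)) + 35525)*(-42412 - 37139) = ((2 - 2*(-1/50)) + 35525)*(-79551) = ((2 + 1/25) + 35525)*(-79551) = (51/25 + 35525)*(-79551) = (888176/25)*(-79551) = -70655288976/25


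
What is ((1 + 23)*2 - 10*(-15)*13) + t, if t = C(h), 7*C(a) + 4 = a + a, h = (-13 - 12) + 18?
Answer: 13968/7 ≈ 1995.4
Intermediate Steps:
h = -7 (h = -25 + 18 = -7)
C(a) = -4/7 + 2*a/7 (C(a) = -4/7 + (a + a)/7 = -4/7 + (2*a)/7 = -4/7 + 2*a/7)
t = -18/7 (t = -4/7 + (2/7)*(-7) = -4/7 - 2 = -18/7 ≈ -2.5714)
((1 + 23)*2 - 10*(-15)*13) + t = ((1 + 23)*2 - 10*(-15)*13) - 18/7 = (24*2 + 150*13) - 18/7 = (48 + 1950) - 18/7 = 1998 - 18/7 = 13968/7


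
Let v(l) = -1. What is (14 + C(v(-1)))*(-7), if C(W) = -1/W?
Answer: -105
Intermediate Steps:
(14 + C(v(-1)))*(-7) = (14 - 1/(-1))*(-7) = (14 - 1*(-1))*(-7) = (14 + 1)*(-7) = 15*(-7) = -105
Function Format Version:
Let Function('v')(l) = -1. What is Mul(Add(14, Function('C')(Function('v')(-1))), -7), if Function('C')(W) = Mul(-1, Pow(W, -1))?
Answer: -105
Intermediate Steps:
Mul(Add(14, Function('C')(Function('v')(-1))), -7) = Mul(Add(14, Mul(-1, Pow(-1, -1))), -7) = Mul(Add(14, Mul(-1, -1)), -7) = Mul(Add(14, 1), -7) = Mul(15, -7) = -105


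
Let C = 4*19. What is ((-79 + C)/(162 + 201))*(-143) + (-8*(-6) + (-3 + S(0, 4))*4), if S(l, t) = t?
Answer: 585/11 ≈ 53.182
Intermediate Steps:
C = 76
((-79 + C)/(162 + 201))*(-143) + (-8*(-6) + (-3 + S(0, 4))*4) = ((-79 + 76)/(162 + 201))*(-143) + (-8*(-6) + (-3 + 4)*4) = -3/363*(-143) + (48 + 1*4) = -3*1/363*(-143) + (48 + 4) = -1/121*(-143) + 52 = 13/11 + 52 = 585/11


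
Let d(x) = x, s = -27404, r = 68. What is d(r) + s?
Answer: -27336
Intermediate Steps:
d(r) + s = 68 - 27404 = -27336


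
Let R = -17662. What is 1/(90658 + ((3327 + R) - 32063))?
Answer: 1/44260 ≈ 2.2594e-5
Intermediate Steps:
1/(90658 + ((3327 + R) - 32063)) = 1/(90658 + ((3327 - 17662) - 32063)) = 1/(90658 + (-14335 - 32063)) = 1/(90658 - 46398) = 1/44260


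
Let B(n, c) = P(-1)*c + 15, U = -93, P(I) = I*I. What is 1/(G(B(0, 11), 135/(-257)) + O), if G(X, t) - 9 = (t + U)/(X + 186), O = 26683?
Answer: 13621/363565723 ≈ 3.7465e-5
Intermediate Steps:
P(I) = I²
B(n, c) = 15 + c (B(n, c) = (-1)²*c + 15 = 1*c + 15 = c + 15 = 15 + c)
G(X, t) = 9 + (-93 + t)/(186 + X) (G(X, t) = 9 + (t - 93)/(X + 186) = 9 + (-93 + t)/(186 + X))
1/(G(B(0, 11), 135/(-257)) + O) = 1/((1581 + 135/(-257) + 9*(15 + 11))/(186 + (15 + 11)) + 26683) = 1/((1581 + 135*(-1/257) + 9*26)/(186 + 26) + 26683) = 1/((1581 - 135/257 + 234)/212 + 26683) = 1/((1/212)*(466320/257) + 26683) = 1/(116580/13621 + 26683) = 1/(363565723/13621) = 13621/363565723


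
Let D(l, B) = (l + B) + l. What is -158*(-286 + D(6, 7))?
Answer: 42186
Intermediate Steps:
D(l, B) = B + 2*l (D(l, B) = (B + l) + l = B + 2*l)
-158*(-286 + D(6, 7)) = -158*(-286 + (7 + 2*6)) = -158*(-286 + (7 + 12)) = -158*(-286 + 19) = -158*(-267) = 42186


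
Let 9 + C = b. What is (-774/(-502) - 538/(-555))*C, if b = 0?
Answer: -1049469/46435 ≈ -22.601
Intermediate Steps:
C = -9 (C = -9 + 0 = -9)
(-774/(-502) - 538/(-555))*C = (-774/(-502) - 538/(-555))*(-9) = (-774*(-1/502) - 538*(-1/555))*(-9) = (387/251 + 538/555)*(-9) = (349823/139305)*(-9) = -1049469/46435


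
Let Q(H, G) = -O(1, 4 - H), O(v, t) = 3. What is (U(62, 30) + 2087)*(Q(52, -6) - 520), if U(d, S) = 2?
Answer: -1092547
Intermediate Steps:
Q(H, G) = -3 (Q(H, G) = -1*3 = -3)
(U(62, 30) + 2087)*(Q(52, -6) - 520) = (2 + 2087)*(-3 - 520) = 2089*(-523) = -1092547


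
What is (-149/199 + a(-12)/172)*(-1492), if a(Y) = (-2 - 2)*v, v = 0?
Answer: 222308/199 ≈ 1117.1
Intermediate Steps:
a(Y) = 0 (a(Y) = (-2 - 2)*0 = -4*0 = 0)
(-149/199 + a(-12)/172)*(-1492) = (-149/199 + 0/172)*(-1492) = (-149*1/199 + 0*(1/172))*(-1492) = (-149/199 + 0)*(-1492) = -149/199*(-1492) = 222308/199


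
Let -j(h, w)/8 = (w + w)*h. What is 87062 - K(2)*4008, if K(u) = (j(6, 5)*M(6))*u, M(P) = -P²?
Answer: -138429418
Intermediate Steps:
j(h, w) = -16*h*w (j(h, w) = -8*(w + w)*h = -8*2*w*h = -16*h*w)
K(u) = 17280*u (K(u) = ((-16*6*5)*(-1*6²))*u = (-(-480)*36)*u = (-480*(-36))*u = 17280*u)
87062 - K(2)*4008 = 87062 - 17280*2*4008 = 87062 - 34560*4008 = 87062 - 1*138516480 = 87062 - 138516480 = -138429418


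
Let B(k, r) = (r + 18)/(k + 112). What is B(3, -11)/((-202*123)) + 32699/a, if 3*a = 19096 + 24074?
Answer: 4671521249/2055820155 ≈ 2.2723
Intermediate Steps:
B(k, r) = (18 + r)/(112 + k)
a = 14390 (a = (19096 + 24074)/3 = (1/3)*43170 = 14390)
B(3, -11)/((-202*123)) + 32699/a = ((18 - 11)/(112 + 3))/((-202*123)) + 32699/14390 = (7/115)/(-24846) + 32699*(1/14390) = ((1/115)*7)*(-1/24846) + 32699/14390 = (7/115)*(-1/24846) + 32699/14390 = -7/2857290 + 32699/14390 = 4671521249/2055820155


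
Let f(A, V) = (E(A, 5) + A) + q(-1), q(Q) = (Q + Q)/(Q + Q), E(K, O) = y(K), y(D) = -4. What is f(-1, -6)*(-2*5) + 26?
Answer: 66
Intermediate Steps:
E(K, O) = -4
q(Q) = 1 (q(Q) = (2*Q)/((2*Q)) = (2*Q)*(1/(2*Q)) = 1)
f(A, V) = -3 + A (f(A, V) = (-4 + A) + 1 = -3 + A)
f(-1, -6)*(-2*5) + 26 = (-3 - 1)*(-2*5) + 26 = -4*(-10) + 26 = 40 + 26 = 66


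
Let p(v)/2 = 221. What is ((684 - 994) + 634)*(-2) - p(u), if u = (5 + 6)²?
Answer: -1090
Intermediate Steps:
u = 121 (u = 11² = 121)
p(v) = 442 (p(v) = 2*221 = 442)
((684 - 994) + 634)*(-2) - p(u) = ((684 - 994) + 634)*(-2) - 1*442 = (-310 + 634)*(-2) - 442 = 324*(-2) - 442 = -648 - 442 = -1090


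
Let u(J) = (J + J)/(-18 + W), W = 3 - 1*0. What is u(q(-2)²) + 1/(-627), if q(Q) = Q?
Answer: -559/1045 ≈ -0.53493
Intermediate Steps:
W = 3 (W = 3 + 0 = 3)
u(J) = -2*J/15 (u(J) = (J + J)/(-18 + 3) = (2*J)/(-15) = (2*J)*(-1/15) = -2*J/15)
u(q(-2)²) + 1/(-627) = -2/15*(-2)² + 1/(-627) = -2/15*4 - 1/627 = -8/15 - 1/627 = -559/1045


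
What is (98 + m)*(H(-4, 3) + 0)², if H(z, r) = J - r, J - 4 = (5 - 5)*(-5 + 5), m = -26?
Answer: 72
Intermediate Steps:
J = 4 (J = 4 + (5 - 5)*(-5 + 5) = 4 + 0*0 = 4 + 0 = 4)
H(z, r) = 4 - r
(98 + m)*(H(-4, 3) + 0)² = (98 - 26)*((4 - 1*3) + 0)² = 72*((4 - 3) + 0)² = 72*(1 + 0)² = 72*1² = 72*1 = 72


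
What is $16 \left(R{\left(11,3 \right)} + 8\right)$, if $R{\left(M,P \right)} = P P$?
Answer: $272$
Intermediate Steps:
$R{\left(M,P \right)} = P^{2}$
$16 \left(R{\left(11,3 \right)} + 8\right) = 16 \left(3^{2} + 8\right) = 16 \left(9 + 8\right) = 16 \cdot 17 = 272$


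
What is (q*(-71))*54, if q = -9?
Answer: 34506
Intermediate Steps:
(q*(-71))*54 = -9*(-71)*54 = 639*54 = 34506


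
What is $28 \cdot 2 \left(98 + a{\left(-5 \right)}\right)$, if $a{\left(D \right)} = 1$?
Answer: $5544$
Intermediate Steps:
$28 \cdot 2 \left(98 + a{\left(-5 \right)}\right) = 28 \cdot 2 \left(98 + 1\right) = 56 \cdot 99 = 5544$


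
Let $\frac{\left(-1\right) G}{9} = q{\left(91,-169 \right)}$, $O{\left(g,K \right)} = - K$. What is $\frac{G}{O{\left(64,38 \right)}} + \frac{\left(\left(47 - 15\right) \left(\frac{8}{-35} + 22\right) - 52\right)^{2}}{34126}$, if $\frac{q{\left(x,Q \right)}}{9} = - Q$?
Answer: $\frac{295803421399}{794282650} \approx 372.42$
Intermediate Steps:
$q{\left(x,Q \right)} = - 9 Q$ ($q{\left(x,Q \right)} = 9 \left(- Q\right) = - 9 Q$)
$G = -13689$ ($G = - 9 \left(\left(-9\right) \left(-169\right)\right) = \left(-9\right) 1521 = -13689$)
$\frac{G}{O{\left(64,38 \right)}} + \frac{\left(\left(47 - 15\right) \left(\frac{8}{-35} + 22\right) - 52\right)^{2}}{34126} = - \frac{13689}{\left(-1\right) 38} + \frac{\left(\left(47 - 15\right) \left(\frac{8}{-35} + 22\right) - 52\right)^{2}}{34126} = - \frac{13689}{-38} + \left(32 \left(8 \left(- \frac{1}{35}\right) + 22\right) - 52\right)^{2} \cdot \frac{1}{34126} = \left(-13689\right) \left(- \frac{1}{38}\right) + \left(32 \left(- \frac{8}{35} + 22\right) - 52\right)^{2} \cdot \frac{1}{34126} = \frac{13689}{38} + \left(32 \cdot \frac{762}{35} - 52\right)^{2} \cdot \frac{1}{34126} = \frac{13689}{38} + \left(\frac{24384}{35} - 52\right)^{2} \cdot \frac{1}{34126} = \frac{13689}{38} + \left(\frac{22564}{35}\right)^{2} \cdot \frac{1}{34126} = \frac{13689}{38} + \frac{509134096}{1225} \cdot \frac{1}{34126} = \frac{13689}{38} + \frac{254567048}{20902175} = \frac{295803421399}{794282650}$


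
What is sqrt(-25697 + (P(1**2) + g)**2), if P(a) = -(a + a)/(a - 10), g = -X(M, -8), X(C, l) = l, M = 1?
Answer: I*sqrt(2075981)/9 ≈ 160.09*I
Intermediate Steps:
g = 8 (g = -1*(-8) = 8)
P(a) = -2*a/(-10 + a)
sqrt(-25697 + (P(1**2) + g)**2) = sqrt(-25697 + (-2*1**2/(-10 + 1**2) + 8)**2) = sqrt(-25697 + (-2*1/(-10 + 1) + 8)**2) = sqrt(-25697 + (-2*1/(-9) + 8)**2) = sqrt(-25697 + (-2*1*(-1/9) + 8)**2) = sqrt(-25697 + (2/9 + 8)**2) = sqrt(-25697 + (74/9)**2) = sqrt(-25697 + 5476/81) = sqrt(-2075981/81) = I*sqrt(2075981)/9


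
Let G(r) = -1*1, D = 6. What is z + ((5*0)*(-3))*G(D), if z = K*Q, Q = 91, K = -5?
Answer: -455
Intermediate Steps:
G(r) = -1
z = -455 (z = -5*91 = -455)
z + ((5*0)*(-3))*G(D) = -455 + ((5*0)*(-3))*(-1) = -455 + (0*(-3))*(-1) = -455 + 0*(-1) = -455 + 0 = -455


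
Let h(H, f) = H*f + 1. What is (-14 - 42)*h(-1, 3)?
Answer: 112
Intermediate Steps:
h(H, f) = 1 + H*f
(-14 - 42)*h(-1, 3) = (-14 - 42)*(1 - 1*3) = -56*(1 - 3) = -56*(-2) = 112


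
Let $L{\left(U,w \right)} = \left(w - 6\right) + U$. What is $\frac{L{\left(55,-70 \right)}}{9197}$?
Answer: $- \frac{21}{9197} \approx -0.0022834$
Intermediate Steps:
$L{\left(U,w \right)} = -6 + U + w$ ($L{\left(U,w \right)} = \left(-6 + w\right) + U = -6 + U + w$)
$\frac{L{\left(55,-70 \right)}}{9197} = \frac{-6 + 55 - 70}{9197} = \left(-21\right) \frac{1}{9197} = - \frac{21}{9197}$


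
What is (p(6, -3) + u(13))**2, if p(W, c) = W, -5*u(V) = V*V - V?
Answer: 15876/25 ≈ 635.04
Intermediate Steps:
u(V) = -V**2/5 + V/5 (u(V) = -(V*V - V)/5 = -(V**2 - V)/5 = -V**2/5 + V/5)
(p(6, -3) + u(13))**2 = (6 + (1/5)*13*(1 - 1*13))**2 = (6 + (1/5)*13*(1 - 13))**2 = (6 + (1/5)*13*(-12))**2 = (6 - 156/5)**2 = (-126/5)**2 = 15876/25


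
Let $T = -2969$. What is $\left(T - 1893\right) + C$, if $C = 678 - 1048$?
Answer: $-5232$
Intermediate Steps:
$C = -370$ ($C = 678 - 1048 = -370$)
$\left(T - 1893\right) + C = \left(-2969 - 1893\right) - 370 = -4862 - 370 = -5232$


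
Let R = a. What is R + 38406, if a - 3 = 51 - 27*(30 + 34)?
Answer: 36732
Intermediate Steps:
a = -1674 (a = 3 + (51 - 27*(30 + 34)) = 3 + (51 - 27*64) = 3 + (51 - 1728) = 3 - 1677 = -1674)
R = -1674
R + 38406 = -1674 + 38406 = 36732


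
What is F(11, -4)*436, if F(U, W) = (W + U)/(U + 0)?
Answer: 3052/11 ≈ 277.45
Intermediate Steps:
F(U, W) = (U + W)/U
F(11, -4)*436 = ((11 - 4)/11)*436 = ((1/11)*7)*436 = (7/11)*436 = 3052/11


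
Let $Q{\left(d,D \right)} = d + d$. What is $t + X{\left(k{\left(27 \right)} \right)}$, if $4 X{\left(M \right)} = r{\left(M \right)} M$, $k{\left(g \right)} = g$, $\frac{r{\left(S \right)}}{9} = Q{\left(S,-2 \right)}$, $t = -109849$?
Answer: $- \frac{213137}{2} \approx -1.0657 \cdot 10^{5}$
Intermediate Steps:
$Q{\left(d,D \right)} = 2 d$
$r{\left(S \right)} = 18 S$ ($r{\left(S \right)} = 9 \cdot 2 S = 18 S$)
$X{\left(M \right)} = \frac{9 M^{2}}{2}$ ($X{\left(M \right)} = \frac{18 M M}{4} = \frac{18 M^{2}}{4} = \frac{9 M^{2}}{2}$)
$t + X{\left(k{\left(27 \right)} \right)} = -109849 + \frac{9 \cdot 27^{2}}{2} = -109849 + \frac{9}{2} \cdot 729 = -109849 + \frac{6561}{2} = - \frac{213137}{2}$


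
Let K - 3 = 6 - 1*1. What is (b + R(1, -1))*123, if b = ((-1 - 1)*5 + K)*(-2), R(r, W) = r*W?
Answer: 369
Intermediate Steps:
R(r, W) = W*r
K = 8 (K = 3 + (6 - 1*1) = 3 + (6 - 1) = 3 + 5 = 8)
b = 4 (b = ((-1 - 1)*5 + 8)*(-2) = (-2*5 + 8)*(-2) = (-10 + 8)*(-2) = -2*(-2) = 4)
(b + R(1, -1))*123 = (4 - 1*1)*123 = (4 - 1)*123 = 3*123 = 369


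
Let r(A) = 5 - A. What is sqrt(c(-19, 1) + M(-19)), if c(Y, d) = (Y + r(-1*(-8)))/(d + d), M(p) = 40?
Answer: sqrt(29) ≈ 5.3852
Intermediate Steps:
c(Y, d) = (-3 + Y)/(2*d) (c(Y, d) = (Y + (5 - (-1)*(-8)))/(d + d) = (Y + (5 - 1*8))/((2*d)) = (Y + (5 - 8))*(1/(2*d)) = (Y - 3)*(1/(2*d)) = (-3 + Y)*(1/(2*d)) = (-3 + Y)/(2*d))
sqrt(c(-19, 1) + M(-19)) = sqrt((1/2)*(-3 - 19)/1 + 40) = sqrt((1/2)*1*(-22) + 40) = sqrt(-11 + 40) = sqrt(29)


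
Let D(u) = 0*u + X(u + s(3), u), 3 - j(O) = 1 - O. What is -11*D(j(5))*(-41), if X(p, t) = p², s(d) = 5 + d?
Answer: 101475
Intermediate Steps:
j(O) = 2 + O (j(O) = 3 - (1 - O) = 3 + (-1 + O) = 2 + O)
D(u) = (8 + u)² (D(u) = 0*u + (u + (5 + 3))² = 0 + (u + 8)² = 0 + (8 + u)² = (8 + u)²)
-11*D(j(5))*(-41) = -11*(8 + (2 + 5))²*(-41) = -11*(8 + 7)²*(-41) = -11*15²*(-41) = -11*225*(-41) = -2475*(-41) = 101475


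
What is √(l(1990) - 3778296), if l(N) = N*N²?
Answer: 4*√492301294 ≈ 88752.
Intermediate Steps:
l(N) = N³
√(l(1990) - 3778296) = √(1990³ - 3778296) = √(7880599000 - 3778296) = √7876820704 = 4*√492301294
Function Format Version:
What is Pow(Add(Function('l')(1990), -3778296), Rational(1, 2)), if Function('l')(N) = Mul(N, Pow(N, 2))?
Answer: Mul(4, Pow(492301294, Rational(1, 2))) ≈ 88752.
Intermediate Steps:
Function('l')(N) = Pow(N, 3)
Pow(Add(Function('l')(1990), -3778296), Rational(1, 2)) = Pow(Add(Pow(1990, 3), -3778296), Rational(1, 2)) = Pow(Add(7880599000, -3778296), Rational(1, 2)) = Pow(7876820704, Rational(1, 2)) = Mul(4, Pow(492301294, Rational(1, 2)))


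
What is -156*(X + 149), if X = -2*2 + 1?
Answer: -22776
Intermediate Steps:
X = -3 (X = -4 + 1 = -3)
-156*(X + 149) = -156*(-3 + 149) = -156*146 = -22776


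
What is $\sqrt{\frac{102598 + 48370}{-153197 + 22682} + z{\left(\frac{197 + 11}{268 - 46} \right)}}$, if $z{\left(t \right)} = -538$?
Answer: $\frac{i \sqrt{719248530}}{1155} \approx 23.22 i$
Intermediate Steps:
$\sqrt{\frac{102598 + 48370}{-153197 + 22682} + z{\left(\frac{197 + 11}{268 - 46} \right)}} = \sqrt{\frac{102598 + 48370}{-153197 + 22682} - 538} = \sqrt{\frac{150968}{-130515} - 538} = \sqrt{150968 \left(- \frac{1}{130515}\right) - 538} = \sqrt{- \frac{1336}{1155} - 538} = \sqrt{- \frac{622726}{1155}} = \frac{i \sqrt{719248530}}{1155}$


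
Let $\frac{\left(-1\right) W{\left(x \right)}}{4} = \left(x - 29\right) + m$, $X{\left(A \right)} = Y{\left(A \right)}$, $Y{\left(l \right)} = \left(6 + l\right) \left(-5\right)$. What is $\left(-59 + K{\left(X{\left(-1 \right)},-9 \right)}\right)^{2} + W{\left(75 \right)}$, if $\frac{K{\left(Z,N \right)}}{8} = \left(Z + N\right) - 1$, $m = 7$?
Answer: $114709$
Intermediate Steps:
$Y{\left(l \right)} = -30 - 5 l$
$X{\left(A \right)} = -30 - 5 A$
$K{\left(Z,N \right)} = -8 + 8 N + 8 Z$ ($K{\left(Z,N \right)} = 8 \left(\left(Z + N\right) - 1\right) = 8 \left(\left(N + Z\right) - 1\right) = 8 \left(-1 + N + Z\right) = -8 + 8 N + 8 Z$)
$W{\left(x \right)} = 88 - 4 x$ ($W{\left(x \right)} = - 4 \left(\left(x - 29\right) + 7\right) = - 4 \left(\left(-29 + x\right) + 7\right) = - 4 \left(-22 + x\right) = 88 - 4 x$)
$\left(-59 + K{\left(X{\left(-1 \right)},-9 \right)}\right)^{2} + W{\left(75 \right)} = \left(-59 + \left(-8 + 8 \left(-9\right) + 8 \left(-30 - -5\right)\right)\right)^{2} + \left(88 - 300\right) = \left(-59 - \left(80 - 8 \left(-30 + 5\right)\right)\right)^{2} + \left(88 - 300\right) = \left(-59 - 280\right)^{2} - 212 = \left(-339\right)^{2} - 212 = 114921 - 212 = 114709$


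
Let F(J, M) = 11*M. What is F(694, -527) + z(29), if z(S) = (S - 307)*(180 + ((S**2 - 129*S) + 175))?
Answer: 701713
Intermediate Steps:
z(S) = (-307 + S)*(355 + S**2 - 129*S) (z(S) = (-307 + S)*(180 + (175 + S**2 - 129*S)) = (-307 + S)*(355 + S**2 - 129*S))
F(694, -527) + z(29) = 11*(-527) + (-108985 + 29**3 - 436*29**2 + 39958*29) = -5797 + (-108985 + 24389 - 436*841 + 1158782) = -5797 + (-108985 + 24389 - 366676 + 1158782) = -5797 + 707510 = 701713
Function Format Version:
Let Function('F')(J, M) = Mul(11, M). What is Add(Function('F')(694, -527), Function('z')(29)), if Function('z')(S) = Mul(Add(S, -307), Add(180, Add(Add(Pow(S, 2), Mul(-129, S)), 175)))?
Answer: 701713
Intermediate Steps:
Function('z')(S) = Mul(Add(-307, S), Add(355, Pow(S, 2), Mul(-129, S))) (Function('z')(S) = Mul(Add(-307, S), Add(180, Add(175, Pow(S, 2), Mul(-129, S)))) = Mul(Add(-307, S), Add(355, Pow(S, 2), Mul(-129, S))))
Add(Function('F')(694, -527), Function('z')(29)) = Add(Mul(11, -527), Add(-108985, Pow(29, 3), Mul(-436, Pow(29, 2)), Mul(39958, 29))) = Add(-5797, Add(-108985, 24389, Mul(-436, 841), 1158782)) = Add(-5797, Add(-108985, 24389, -366676, 1158782)) = Add(-5797, 707510) = 701713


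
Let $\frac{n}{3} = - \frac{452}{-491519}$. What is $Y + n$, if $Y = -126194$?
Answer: $- \frac{62026747330}{491519} \approx -1.2619 \cdot 10^{5}$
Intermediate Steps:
$n = \frac{1356}{491519}$ ($n = 3 \left(- \frac{452}{-491519}\right) = 3 \left(\left(-452\right) \left(- \frac{1}{491519}\right)\right) = 3 \cdot \frac{452}{491519} = \frac{1356}{491519} \approx 0.0027588$)
$Y + n = -126194 + \frac{1356}{491519} = - \frac{62026747330}{491519}$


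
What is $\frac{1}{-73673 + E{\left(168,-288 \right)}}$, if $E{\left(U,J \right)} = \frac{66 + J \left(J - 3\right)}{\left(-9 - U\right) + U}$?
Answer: $- \frac{3}{248977} \approx -1.2049 \cdot 10^{-5}$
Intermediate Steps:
$E{\left(U,J \right)} = - \frac{22}{3} - \frac{J \left(-3 + J\right)}{9}$ ($E{\left(U,J \right)} = \frac{66 + J \left(-3 + J\right)}{-9} = \left(66 + J \left(-3 + J\right)\right) \left(- \frac{1}{9}\right) = - \frac{22}{3} - \frac{J \left(-3 + J\right)}{9}$)
$\frac{1}{-73673 + E{\left(168,-288 \right)}} = \frac{1}{-73673 - \left(\frac{310}{3} + 9216\right)} = \frac{1}{-73673 - \frac{27958}{3}} = \frac{1}{- \frac{248977}{3}} = - \frac{3}{248977}$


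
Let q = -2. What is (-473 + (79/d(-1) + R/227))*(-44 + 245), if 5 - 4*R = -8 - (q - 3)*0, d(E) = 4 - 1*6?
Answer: -93532737/908 ≈ -1.0301e+5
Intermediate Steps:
d(E) = -2 (d(E) = 4 - 6 = -2)
R = 13/4 (R = 5/4 - (-8 - (-2 - 3)*0)/4 = 5/4 - (-8 - (-5)*0)/4 = 5/4 - (-8 - 1*0)/4 = 5/4 - (-8 + 0)/4 = 5/4 - 1/4*(-8) = 5/4 + 2 = 13/4 ≈ 3.2500)
(-473 + (79/d(-1) + R/227))*(-44 + 245) = (-473 + (79/(-2) + (13/4)/227))*(-44 + 245) = (-473 + (79*(-1/2) + (13/4)*(1/227)))*201 = (-473 + (-79/2 + 13/908))*201 = (-473 - 35853/908)*201 = -465337/908*201 = -93532737/908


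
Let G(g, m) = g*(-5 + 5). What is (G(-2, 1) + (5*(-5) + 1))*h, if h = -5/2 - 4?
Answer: 156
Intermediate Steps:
G(g, m) = 0 (G(g, m) = g*0 = 0)
h = -13/2 (h = -5*1/2 - 4 = -5/2 - 4 = -13/2 ≈ -6.5000)
(G(-2, 1) + (5*(-5) + 1))*h = (0 + (5*(-5) + 1))*(-13/2) = (0 + (-25 + 1))*(-13/2) = (0 - 24)*(-13/2) = -24*(-13/2) = 156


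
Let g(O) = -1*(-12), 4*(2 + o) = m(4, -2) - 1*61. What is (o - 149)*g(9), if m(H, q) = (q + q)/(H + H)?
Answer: -3993/2 ≈ -1996.5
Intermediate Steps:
m(H, q) = q/H (m(H, q) = (2*q)/((2*H)) = (2*q)*(1/(2*H)) = q/H)
o = -139/8 (o = -2 + (-2/4 - 1*61)/4 = -2 + (-2*¼ - 61)/4 = -2 + (-½ - 61)/4 = -2 + (¼)*(-123/2) = -2 - 123/8 = -139/8 ≈ -17.375)
g(O) = 12
(o - 149)*g(9) = (-139/8 - 149)*12 = -1331/8*12 = -3993/2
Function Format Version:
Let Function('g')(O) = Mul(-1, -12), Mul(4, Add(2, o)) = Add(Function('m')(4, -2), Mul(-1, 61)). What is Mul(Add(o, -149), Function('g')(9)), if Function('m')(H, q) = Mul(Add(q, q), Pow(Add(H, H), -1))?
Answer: Rational(-3993, 2) ≈ -1996.5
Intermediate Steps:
Function('m')(H, q) = Mul(q, Pow(H, -1)) (Function('m')(H, q) = Mul(Mul(2, q), Pow(Mul(2, H), -1)) = Mul(Mul(2, q), Mul(Rational(1, 2), Pow(H, -1))) = Mul(q, Pow(H, -1)))
o = Rational(-139, 8) (o = Add(-2, Mul(Rational(1, 4), Add(Mul(-2, Pow(4, -1)), Mul(-1, 61)))) = Add(-2, Mul(Rational(1, 4), Add(Mul(-2, Rational(1, 4)), -61))) = Add(-2, Mul(Rational(1, 4), Add(Rational(-1, 2), -61))) = Add(-2, Mul(Rational(1, 4), Rational(-123, 2))) = Add(-2, Rational(-123, 8)) = Rational(-139, 8) ≈ -17.375)
Function('g')(O) = 12
Mul(Add(o, -149), Function('g')(9)) = Mul(Add(Rational(-139, 8), -149), 12) = Mul(Rational(-1331, 8), 12) = Rational(-3993, 2)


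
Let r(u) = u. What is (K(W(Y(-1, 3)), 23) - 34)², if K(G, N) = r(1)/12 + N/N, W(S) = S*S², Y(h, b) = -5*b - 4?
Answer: 156025/144 ≈ 1083.5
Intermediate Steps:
Y(h, b) = -4 - 5*b
W(S) = S³
K(G, N) = 13/12 (K(G, N) = 1/12 + N/N = 1*(1/12) + 1 = 1/12 + 1 = 13/12)
(K(W(Y(-1, 3)), 23) - 34)² = (13/12 - 34)² = (-395/12)² = 156025/144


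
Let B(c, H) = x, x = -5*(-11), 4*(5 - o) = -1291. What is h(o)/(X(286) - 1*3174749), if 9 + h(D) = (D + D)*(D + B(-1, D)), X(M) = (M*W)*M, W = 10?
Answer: -2007069/18854312 ≈ -0.10645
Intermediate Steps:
o = 1311/4 (o = 5 - ¼*(-1291) = 5 + 1291/4 = 1311/4 ≈ 327.75)
X(M) = 10*M² (X(M) = (M*10)*M = (10*M)*M = 10*M²)
x = 55
B(c, H) = 55
h(D) = -9 + 2*D*(55 + D) (h(D) = -9 + (D + D)*(D + 55) = -9 + (2*D)*(55 + D) = -9 + 2*D*(55 + D))
h(o)/(X(286) - 1*3174749) = (-9 + 2*(1311/4)² + 110*(1311/4))/(10*286² - 1*3174749) = (-9 + 2*(1718721/16) + 72105/2)/(10*81796 - 3174749) = (-9 + 1718721/8 + 72105/2)/(817960 - 3174749) = (2007069/8)/(-2356789) = (2007069/8)*(-1/2356789) = -2007069/18854312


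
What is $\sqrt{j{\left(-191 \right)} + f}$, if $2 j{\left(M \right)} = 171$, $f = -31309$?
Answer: $\frac{i \sqrt{124894}}{2} \approx 176.7 i$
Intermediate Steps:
$j{\left(M \right)} = \frac{171}{2}$ ($j{\left(M \right)} = \frac{1}{2} \cdot 171 = \frac{171}{2}$)
$\sqrt{j{\left(-191 \right)} + f} = \sqrt{\frac{171}{2} - 31309} = \sqrt{- \frac{62447}{2}} = \frac{i \sqrt{124894}}{2}$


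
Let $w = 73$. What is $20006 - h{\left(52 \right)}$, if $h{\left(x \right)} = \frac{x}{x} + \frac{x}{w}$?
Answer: $\frac{1460313}{73} \approx 20004.0$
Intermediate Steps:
$h{\left(x \right)} = 1 + \frac{x}{73}$ ($h{\left(x \right)} = \frac{x}{x} + \frac{x}{73} = 1 + x \frac{1}{73} = 1 + \frac{x}{73}$)
$20006 - h{\left(52 \right)} = 20006 - \left(1 + \frac{1}{73} \cdot 52\right) = 20006 - \left(1 + \frac{52}{73}\right) = 20006 - \frac{125}{73} = \frac{1460313}{73}$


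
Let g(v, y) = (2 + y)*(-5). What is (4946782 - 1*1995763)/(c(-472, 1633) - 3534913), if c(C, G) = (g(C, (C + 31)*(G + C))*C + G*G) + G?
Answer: -2951019/1209184231 ≈ -0.0024405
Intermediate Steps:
g(v, y) = -10 - 5*y
c(C, G) = G + G² + C*(-10 - 5*(31 + C)*(C + G)) (c(C, G) = ((-10 - 5*(C + 31)*(G + C))*C + G*G) + G = ((-10 - 5*(31 + C)*(C + G))*C + G²) + G = (C*(-10 - 5*(31 + C)*(C + G)) + G²) + G = (G² + C*(-10 - 5*(31 + C)*(C + G))) + G = G + G² + C*(-10 - 5*(31 + C)*(C + G)))
(4946782 - 1*1995763)/(c(-472, 1633) - 3534913) = (4946782 - 1*1995763)/((1633 + 1633² - 5*(-472)*(2 + (-472)² + 31*(-472) + 31*1633 - 472*1633)) - 3534913) = (4946782 - 1995763)/((1633 + 2666689 - 5*(-472)*(2 + 222784 - 14632 + 50623 - 770776)) - 3534913) = 2951019/((1633 + 2666689 - 5*(-472)*(-511999)) - 3534913) = 2951019/((1633 + 2666689 - 1208317640) - 3534913) = 2951019/(-1205649318 - 3534913) = 2951019/(-1209184231) = 2951019*(-1/1209184231) = -2951019/1209184231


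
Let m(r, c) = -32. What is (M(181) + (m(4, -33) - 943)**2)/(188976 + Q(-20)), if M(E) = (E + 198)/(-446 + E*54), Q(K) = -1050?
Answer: 8867430379/1752973728 ≈ 5.0585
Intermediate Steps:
M(E) = (198 + E)/(-446 + 54*E)
(M(181) + (m(4, -33) - 943)**2)/(188976 + Q(-20)) = ((198 + 181)/(2*(-223 + 27*181)) + (-32 - 943)**2)/(188976 - 1050) = ((1/2)*379/(-223 + 4887) + (-975)**2)/187926 = ((1/2)*379/4664 + 950625)*(1/187926) = ((1/2)*(1/4664)*379 + 950625)*(1/187926) = (379/9328 + 950625)*(1/187926) = (8867430379/9328)*(1/187926) = 8867430379/1752973728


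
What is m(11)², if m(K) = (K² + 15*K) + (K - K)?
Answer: 81796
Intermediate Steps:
m(K) = K² + 15*K (m(K) = (K² + 15*K) + 0 = K² + 15*K)
m(11)² = (11*(15 + 11))² = (11*26)² = 286² = 81796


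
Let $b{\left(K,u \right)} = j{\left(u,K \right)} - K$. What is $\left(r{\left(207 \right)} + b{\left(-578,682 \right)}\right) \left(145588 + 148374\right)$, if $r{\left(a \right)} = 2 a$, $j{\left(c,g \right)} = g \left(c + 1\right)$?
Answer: $-115756944284$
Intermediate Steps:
$j{\left(c,g \right)} = g \left(1 + c\right)$
$b{\left(K,u \right)} = - K + K \left(1 + u\right)$ ($b{\left(K,u \right)} = K \left(1 + u\right) - K = - K + K \left(1 + u\right)$)
$\left(r{\left(207 \right)} + b{\left(-578,682 \right)}\right) \left(145588 + 148374\right) = \left(2 \cdot 207 - 394196\right) \left(145588 + 148374\right) = \left(414 - 394196\right) 293962 = \left(-393782\right) 293962 = -115756944284$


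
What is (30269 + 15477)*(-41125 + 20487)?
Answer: -944105948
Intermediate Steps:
(30269 + 15477)*(-41125 + 20487) = 45746*(-20638) = -944105948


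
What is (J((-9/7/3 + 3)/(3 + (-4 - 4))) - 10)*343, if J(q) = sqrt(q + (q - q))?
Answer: -3430 + 147*I*sqrt(70)/5 ≈ -3430.0 + 245.98*I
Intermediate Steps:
J(q) = sqrt(q) (J(q) = sqrt(q + 0) = sqrt(q))
(J((-9/7/3 + 3)/(3 + (-4 - 4))) - 10)*343 = (sqrt((-9/7/3 + 3)/(3 + (-4 - 4))) - 10)*343 = (sqrt((-9*1/7*(1/3) + 3)/(3 - 8)) - 10)*343 = (sqrt((-9/7*1/3 + 3)/(-5)) - 10)*343 = (sqrt((-3/7 + 3)*(-1/5)) - 10)*343 = (sqrt((18/7)*(-1/5)) - 10)*343 = (sqrt(-18/35) - 10)*343 = (3*I*sqrt(70)/35 - 10)*343 = (-10 + 3*I*sqrt(70)/35)*343 = -3430 + 147*I*sqrt(70)/5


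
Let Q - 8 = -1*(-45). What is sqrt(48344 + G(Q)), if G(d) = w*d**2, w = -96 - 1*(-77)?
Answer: I*sqrt(5027) ≈ 70.901*I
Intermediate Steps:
w = -19 (w = -96 + 77 = -19)
Q = 53 (Q = 8 - 1*(-45) = 8 + 45 = 53)
G(d) = -19*d**2
sqrt(48344 + G(Q)) = sqrt(48344 - 19*53**2) = sqrt(48344 - 19*2809) = sqrt(48344 - 53371) = sqrt(-5027) = I*sqrt(5027)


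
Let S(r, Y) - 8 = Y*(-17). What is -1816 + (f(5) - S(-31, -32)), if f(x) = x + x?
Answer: -2358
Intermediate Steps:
f(x) = 2*x
S(r, Y) = 8 - 17*Y (S(r, Y) = 8 + Y*(-17) = 8 - 17*Y)
-1816 + (f(5) - S(-31, -32)) = -1816 + (2*5 - (8 - 17*(-32))) = -1816 + (10 - (8 + 544)) = -1816 + (10 - 1*552) = -1816 + (10 - 552) = -1816 - 542 = -2358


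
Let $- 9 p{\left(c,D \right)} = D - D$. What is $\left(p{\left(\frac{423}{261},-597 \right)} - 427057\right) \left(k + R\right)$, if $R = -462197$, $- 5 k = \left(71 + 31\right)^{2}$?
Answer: $\frac{991365422173}{5} \approx 1.9827 \cdot 10^{11}$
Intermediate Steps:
$k = - \frac{10404}{5}$ ($k = - \frac{\left(71 + 31\right)^{2}}{5} = - \frac{102^{2}}{5} = \left(- \frac{1}{5}\right) 10404 = - \frac{10404}{5} \approx -2080.8$)
$p{\left(c,D \right)} = 0$ ($p{\left(c,D \right)} = - \frac{D - D}{9} = \left(- \frac{1}{9}\right) 0 = 0$)
$\left(p{\left(\frac{423}{261},-597 \right)} - 427057\right) \left(k + R\right) = \left(0 - 427057\right) \left(- \frac{10404}{5} - 462197\right) = \left(-427057\right) \left(- \frac{2321389}{5}\right) = \frac{991365422173}{5}$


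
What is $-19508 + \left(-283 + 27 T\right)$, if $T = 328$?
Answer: $-10935$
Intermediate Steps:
$-19508 + \left(-283 + 27 T\right) = -19508 + \left(-283 + 27 \cdot 328\right) = -19508 + \left(-283 + 8856\right) = -19508 + 8573 = -10935$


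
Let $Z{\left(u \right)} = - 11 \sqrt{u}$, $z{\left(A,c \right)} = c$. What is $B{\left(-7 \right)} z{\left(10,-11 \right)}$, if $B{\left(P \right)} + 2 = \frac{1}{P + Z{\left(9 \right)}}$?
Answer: $\frac{891}{40} \approx 22.275$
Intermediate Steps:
$B{\left(P \right)} = -2 + \frac{1}{-33 + P}$ ($B{\left(P \right)} = -2 + \frac{1}{P - 11 \sqrt{9}} = -2 + \frac{1}{P - 33} = -2 + \frac{1}{-33 + P}$)
$B{\left(-7 \right)} z{\left(10,-11 \right)} = \frac{67 - -14}{-33 - 7} \left(-11\right) = \frac{67 + 14}{-40} \left(-11\right) = \left(- \frac{1}{40}\right) 81 \left(-11\right) = \left(- \frac{81}{40}\right) \left(-11\right) = \frac{891}{40}$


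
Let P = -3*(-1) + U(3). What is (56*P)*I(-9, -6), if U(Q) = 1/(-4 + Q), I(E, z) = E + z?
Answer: -1680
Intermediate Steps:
P = 2 (P = -3*(-1) + 1/(-4 + 3) = 3 + 1/(-1) = 3 - 1 = 2)
(56*P)*I(-9, -6) = (56*2)*(-9 - 6) = 112*(-15) = -1680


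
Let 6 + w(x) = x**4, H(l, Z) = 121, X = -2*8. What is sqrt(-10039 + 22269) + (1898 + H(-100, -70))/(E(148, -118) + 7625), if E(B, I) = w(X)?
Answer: 673/24385 + sqrt(12230) ≈ 110.62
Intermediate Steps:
X = -16
w(x) = -6 + x**4
E(B, I) = 65530 (E(B, I) = -6 + (-16)**4 = -6 + 65536 = 65530)
sqrt(-10039 + 22269) + (1898 + H(-100, -70))/(E(148, -118) + 7625) = sqrt(-10039 + 22269) + (1898 + 121)/(65530 + 7625) = sqrt(12230) + 2019/73155 = sqrt(12230) + 2019*(1/73155) = sqrt(12230) + 673/24385 = 673/24385 + sqrt(12230)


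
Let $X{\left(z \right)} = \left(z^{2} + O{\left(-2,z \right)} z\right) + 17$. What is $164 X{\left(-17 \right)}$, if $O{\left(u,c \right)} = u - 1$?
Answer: $58548$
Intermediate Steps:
$O{\left(u,c \right)} = -1 + u$ ($O{\left(u,c \right)} = u - 1 = -1 + u$)
$X{\left(z \right)} = 17 + z^{2} - 3 z$ ($X{\left(z \right)} = \left(z^{2} + \left(-1 - 2\right) z\right) + 17 = \left(z^{2} - 3 z\right) + 17 = 17 + z^{2} - 3 z$)
$164 X{\left(-17 \right)} = 164 \left(17 + \left(-17\right)^{2} - -51\right) = 164 \left(17 + 289 + 51\right) = 164 \cdot 357 = 58548$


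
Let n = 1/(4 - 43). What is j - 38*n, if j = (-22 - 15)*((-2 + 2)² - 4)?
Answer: 5810/39 ≈ 148.97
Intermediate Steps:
n = -1/39 (n = 1/(-39) = -1/39 ≈ -0.025641)
j = 148 (j = -37*(0² - 4) = -37*(0 - 4) = -37*(-4) = 148)
j - 38*n = 148 - 38*(-1/39) = 148 + 38/39 = 5810/39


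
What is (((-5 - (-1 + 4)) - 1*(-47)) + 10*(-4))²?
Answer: 1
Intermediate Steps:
(((-5 - (-1 + 4)) - 1*(-47)) + 10*(-4))² = (((-5 - 3) + 47) - 40)² = ((-8 + 47) - 40)² = (39 - 40)² = (-1)² = 1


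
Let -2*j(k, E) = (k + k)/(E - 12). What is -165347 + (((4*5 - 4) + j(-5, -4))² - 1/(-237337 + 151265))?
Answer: -454738075697/2754304 ≈ -1.6510e+5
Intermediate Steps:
j(k, E) = -k/(-12 + E) (j(k, E) = -(k + k)/(2*(E - 12)) = -2*k/(2*(-12 + E)) = -k/(-12 + E))
-165347 + (((4*5 - 4) + j(-5, -4))² - 1/(-237337 + 151265)) = -165347 + (((4*5 - 4) - 1*(-5)/(-12 - 4))² - 1/(-237337 + 151265)) = -165347 + (((20 - 4) - 1*(-5)/(-16))² - 1/(-86072)) = -165347 + ((16 - 1*(-5)*(-1/16))² - 1*(-1/86072)) = -165347 + ((16 - 5/16)² + 1/86072) = -165347 + ((251/16)² + 1/86072) = -165347 + (63001/256 + 1/86072) = -165347 + 677827791/2754304 = -454738075697/2754304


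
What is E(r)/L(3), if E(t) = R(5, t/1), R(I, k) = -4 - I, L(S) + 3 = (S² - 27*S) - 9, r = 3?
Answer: 3/28 ≈ 0.10714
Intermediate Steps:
L(S) = -12 + S² - 27*S (L(S) = -3 + ((S² - 27*S) - 9) = -3 + (-9 + S² - 27*S) = -12 + S² - 27*S)
E(t) = -9 (E(t) = -4 - 1*5 = -4 - 5 = -9)
E(r)/L(3) = -9/(-12 + 3² - 27*3) = -9/(-12 + 9 - 81) = -9/(-84) = -9*(-1/84) = 3/28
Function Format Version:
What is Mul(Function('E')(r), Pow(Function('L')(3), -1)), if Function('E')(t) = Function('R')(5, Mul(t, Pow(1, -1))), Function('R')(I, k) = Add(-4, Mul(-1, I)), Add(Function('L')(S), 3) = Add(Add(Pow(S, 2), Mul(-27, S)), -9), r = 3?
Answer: Rational(3, 28) ≈ 0.10714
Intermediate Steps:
Function('L')(S) = Add(-12, Pow(S, 2), Mul(-27, S)) (Function('L')(S) = Add(-3, Add(Add(Pow(S, 2), Mul(-27, S)), -9)) = Add(-3, Add(-9, Pow(S, 2), Mul(-27, S))) = Add(-12, Pow(S, 2), Mul(-27, S)))
Function('E')(t) = -9 (Function('E')(t) = Add(-4, Mul(-1, 5)) = Add(-4, -5) = -9)
Mul(Function('E')(r), Pow(Function('L')(3), -1)) = Mul(-9, Pow(Add(-12, Pow(3, 2), Mul(-27, 3)), -1)) = Mul(-9, Pow(Add(-12, 9, -81), -1)) = Mul(-9, Pow(-84, -1)) = Mul(-9, Rational(-1, 84)) = Rational(3, 28)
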